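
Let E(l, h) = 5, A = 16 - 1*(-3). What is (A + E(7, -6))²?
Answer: 576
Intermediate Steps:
A = 19 (A = 16 + 3 = 19)
(A + E(7, -6))² = (19 + 5)² = 24² = 576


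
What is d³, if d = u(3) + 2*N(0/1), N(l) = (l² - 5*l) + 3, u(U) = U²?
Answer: 3375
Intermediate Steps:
N(l) = 3 + l² - 5*l
d = 15 (d = 3² + 2*(3 + (0/1)² - 0/1) = 9 + 2*(3 + (0*1)² - 0) = 9 + 2*(3 + 0² - 5*0) = 9 + 2*(3 + 0 + 0) = 9 + 2*3 = 9 + 6 = 15)
d³ = 15³ = 3375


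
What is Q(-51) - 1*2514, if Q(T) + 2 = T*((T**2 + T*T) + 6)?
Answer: -268124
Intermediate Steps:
Q(T) = -2 + T*(6 + 2*T**2) (Q(T) = -2 + T*((T**2 + T*T) + 6) = -2 + T*((T**2 + T**2) + 6) = -2 + T*(2*T**2 + 6) = -2 + T*(6 + 2*T**2))
Q(-51) - 1*2514 = (-2 + 2*(-51)**3 + 6*(-51)) - 1*2514 = (-2 + 2*(-132651) - 306) - 2514 = (-2 - 265302 - 306) - 2514 = -265610 - 2514 = -268124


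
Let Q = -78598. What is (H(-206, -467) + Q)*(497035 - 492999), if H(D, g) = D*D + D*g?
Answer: 242321440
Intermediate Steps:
H(D, g) = D² + D*g
(H(-206, -467) + Q)*(497035 - 492999) = (-206*(-206 - 467) - 78598)*(497035 - 492999) = (-206*(-673) - 78598)*4036 = (138638 - 78598)*4036 = 60040*4036 = 242321440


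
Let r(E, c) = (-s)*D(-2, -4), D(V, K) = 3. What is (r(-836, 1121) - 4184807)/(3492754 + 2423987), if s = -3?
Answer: -4184798/5916741 ≈ -0.70728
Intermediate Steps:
r(E, c) = 9 (r(E, c) = -1*(-3)*3 = 3*3 = 9)
(r(-836, 1121) - 4184807)/(3492754 + 2423987) = (9 - 4184807)/(3492754 + 2423987) = -4184798/5916741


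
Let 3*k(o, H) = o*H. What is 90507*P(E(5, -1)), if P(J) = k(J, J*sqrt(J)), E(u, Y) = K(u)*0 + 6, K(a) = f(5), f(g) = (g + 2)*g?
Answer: 1086084*sqrt(6) ≈ 2.6604e+6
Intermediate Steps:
f(g) = g*(2 + g) (f(g) = (2 + g)*g = g*(2 + g))
K(a) = 35 (K(a) = 5*(2 + 5) = 5*7 = 35)
E(u, Y) = 6 (E(u, Y) = 35*0 + 6 = 0 + 6 = 6)
k(o, H) = H*o/3 (k(o, H) = (o*H)/3 = (H*o)/3 = H*o/3)
P(J) = J**(5/2)/3 (P(J) = (J*sqrt(J))*J/3 = J**(3/2)*J/3 = J**(5/2)/3)
90507*P(E(5, -1)) = 90507*(6**(5/2)/3) = 90507*((36*sqrt(6))/3) = 90507*(12*sqrt(6)) = 1086084*sqrt(6)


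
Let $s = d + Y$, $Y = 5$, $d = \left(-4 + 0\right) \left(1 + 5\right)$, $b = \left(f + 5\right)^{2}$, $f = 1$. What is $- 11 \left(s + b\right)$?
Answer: $-187$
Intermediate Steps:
$b = 36$ ($b = \left(1 + 5\right)^{2} = 6^{2} = 36$)
$d = -24$ ($d = \left(-4\right) 6 = -24$)
$s = -19$ ($s = -24 + 5 = -19$)
$- 11 \left(s + b\right) = - 11 \left(-19 + 36\right) = \left(-11\right) 17 = -187$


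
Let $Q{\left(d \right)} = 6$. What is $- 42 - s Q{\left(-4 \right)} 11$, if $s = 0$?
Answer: $0$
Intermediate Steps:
$- 42 - s Q{\left(-4 \right)} 11 = - 42 \left(-1\right) 0 \cdot 6 \cdot 11 = - 42 \cdot 0 \cdot 6 \cdot 11 = \left(-42\right) 0 \cdot 11 = 0 \cdot 11 = 0$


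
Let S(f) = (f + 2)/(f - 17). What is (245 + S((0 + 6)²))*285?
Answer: 70395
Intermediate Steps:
S(f) = (2 + f)/(-17 + f)
(245 + S((0 + 6)²))*285 = (245 + (2 + (0 + 6)²)/(-17 + (0 + 6)²))*285 = (245 + (2 + 6²)/(-17 + 6²))*285 = (245 + (2 + 36)/(-17 + 36))*285 = (245 + 38/19)*285 = (245 + (1/19)*38)*285 = (245 + 2)*285 = 247*285 = 70395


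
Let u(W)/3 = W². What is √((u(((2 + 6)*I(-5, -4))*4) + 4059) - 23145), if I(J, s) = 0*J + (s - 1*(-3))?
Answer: I*√16014 ≈ 126.55*I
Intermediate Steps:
I(J, s) = 3 + s (I(J, s) = 0 + (s + 3) = 0 + (3 + s) = 3 + s)
u(W) = 3*W²
√((u(((2 + 6)*I(-5, -4))*4) + 4059) - 23145) = √((3*(((2 + 6)*(3 - 4))*4)² + 4059) - 23145) = √((3*((8*(-1))*4)² + 4059) - 23145) = √((3*(-8*4)² + 4059) - 23145) = √((3*(-32)² + 4059) - 23145) = √((3*1024 + 4059) - 23145) = √((3072 + 4059) - 23145) = √(7131 - 23145) = √(-16014) = I*√16014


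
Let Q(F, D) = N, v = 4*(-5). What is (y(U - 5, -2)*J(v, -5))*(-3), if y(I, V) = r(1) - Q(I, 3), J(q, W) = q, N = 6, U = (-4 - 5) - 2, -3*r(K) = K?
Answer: -380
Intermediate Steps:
r(K) = -K/3
U = -11 (U = -9 - 2 = -11)
v = -20
Q(F, D) = 6
y(I, V) = -19/3 (y(I, V) = -⅓*1 - 1*6 = -⅓ - 6 = -19/3)
(y(U - 5, -2)*J(v, -5))*(-3) = -19/3*(-20)*(-3) = (380/3)*(-3) = -380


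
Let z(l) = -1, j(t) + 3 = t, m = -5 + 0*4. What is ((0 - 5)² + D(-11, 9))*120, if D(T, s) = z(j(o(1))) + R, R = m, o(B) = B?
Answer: 2280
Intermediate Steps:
m = -5 (m = -5 + 0 = -5)
j(t) = -3 + t
R = -5
D(T, s) = -6 (D(T, s) = -1 - 5 = -6)
((0 - 5)² + D(-11, 9))*120 = ((0 - 5)² - 6)*120 = ((-5)² - 6)*120 = (25 - 6)*120 = 19*120 = 2280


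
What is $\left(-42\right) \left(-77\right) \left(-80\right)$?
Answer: $-258720$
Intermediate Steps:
$\left(-42\right) \left(-77\right) \left(-80\right) = 3234 \left(-80\right) = -258720$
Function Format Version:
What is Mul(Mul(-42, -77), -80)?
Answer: -258720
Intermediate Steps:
Mul(Mul(-42, -77), -80) = Mul(3234, -80) = -258720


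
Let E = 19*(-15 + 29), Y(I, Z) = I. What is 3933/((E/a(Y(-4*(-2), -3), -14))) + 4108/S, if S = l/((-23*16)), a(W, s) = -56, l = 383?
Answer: -1828868/383 ≈ -4775.1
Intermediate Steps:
E = 266 (E = 19*14 = 266)
S = -383/368 (S = 383/((-23*16)) = 383/(-368) = 383*(-1/368) = -383/368 ≈ -1.0408)
3933/((E/a(Y(-4*(-2), -3), -14))) + 4108/S = 3933/((266/(-56))) + 4108/(-383/368) = 3933/((266*(-1/56))) + 4108*(-368/383) = 3933/(-19/4) - 1511744/383 = 3933*(-4/19) - 1511744/383 = -828 - 1511744/383 = -1828868/383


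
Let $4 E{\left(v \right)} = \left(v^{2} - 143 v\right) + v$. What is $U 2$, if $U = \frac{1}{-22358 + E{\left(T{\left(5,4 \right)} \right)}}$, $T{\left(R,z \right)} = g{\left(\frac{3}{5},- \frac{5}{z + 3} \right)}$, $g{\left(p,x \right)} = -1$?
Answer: $- \frac{8}{89289} \approx -8.9597 \cdot 10^{-5}$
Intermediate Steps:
$T{\left(R,z \right)} = -1$
$E{\left(v \right)} = - \frac{71 v}{2} + \frac{v^{2}}{4}$ ($E{\left(v \right)} = \frac{\left(v^{2} - 143 v\right) + v}{4} = \frac{v^{2} - 142 v}{4} = - \frac{71 v}{2} + \frac{v^{2}}{4}$)
$U = - \frac{4}{89289}$ ($U = \frac{1}{-22358 + \frac{1}{4} \left(-1\right) \left(-142 - 1\right)} = \frac{1}{-22358 + \frac{1}{4} \left(-1\right) \left(-143\right)} = \frac{1}{-22358 + \frac{143}{4}} = \frac{1}{- \frac{89289}{4}} = - \frac{4}{89289} \approx -4.4798 \cdot 10^{-5}$)
$U 2 = \left(- \frac{4}{89289}\right) 2 = - \frac{8}{89289}$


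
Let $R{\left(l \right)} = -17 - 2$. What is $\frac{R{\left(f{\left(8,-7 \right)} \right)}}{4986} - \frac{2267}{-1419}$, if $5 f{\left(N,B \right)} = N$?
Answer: $\frac{3758767}{2358378} \approx 1.5938$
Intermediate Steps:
$f{\left(N,B \right)} = \frac{N}{5}$
$R{\left(l \right)} = -19$ ($R{\left(l \right)} = -17 - 2 = -19$)
$\frac{R{\left(f{\left(8,-7 \right)} \right)}}{4986} - \frac{2267}{-1419} = - \frac{19}{4986} - \frac{2267}{-1419} = \left(-19\right) \frac{1}{4986} - - \frac{2267}{1419} = - \frac{19}{4986} + \frac{2267}{1419} = \frac{3758767}{2358378}$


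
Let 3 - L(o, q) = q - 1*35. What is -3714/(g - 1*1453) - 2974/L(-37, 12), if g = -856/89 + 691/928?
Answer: -283604609/2535715 ≈ -111.84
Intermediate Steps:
L(o, q) = 38 - q (L(o, q) = 3 - (q - 1*35) = 3 - (q - 35) = 3 - (-35 + q) = 3 + (35 - q) = 38 - q)
g = -732869/82592 (g = -856*1/89 + 691*(1/928) = -856/89 + 691/928 = -732869/82592 ≈ -8.8734)
-3714/(g - 1*1453) - 2974/L(-37, 12) = -3714/(-732869/82592 - 1*1453) - 2974/(38 - 1*12) = -3714/(-732869/82592 - 1453) - 2974/(38 - 12) = -3714/(-120739045/82592) - 2974/26 = -3714*(-82592/120739045) - 2974*1/26 = 495552/195055 - 1487/13 = -283604609/2535715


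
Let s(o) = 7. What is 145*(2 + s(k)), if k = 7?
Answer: 1305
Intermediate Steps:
145*(2 + s(k)) = 145*(2 + 7) = 145*9 = 1305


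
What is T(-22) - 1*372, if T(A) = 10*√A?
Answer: -372 + 10*I*√22 ≈ -372.0 + 46.904*I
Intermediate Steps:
T(-22) - 1*372 = 10*√(-22) - 1*372 = 10*(I*√22) - 372 = 10*I*√22 - 372 = -372 + 10*I*√22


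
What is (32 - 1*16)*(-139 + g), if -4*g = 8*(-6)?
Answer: -2032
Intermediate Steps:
g = 12 (g = -2*(-6) = -¼*(-48) = 12)
(32 - 1*16)*(-139 + g) = (32 - 1*16)*(-139 + 12) = (32 - 16)*(-127) = 16*(-127) = -2032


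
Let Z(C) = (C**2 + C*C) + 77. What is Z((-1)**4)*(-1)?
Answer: -79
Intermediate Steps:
Z(C) = 77 + 2*C**2 (Z(C) = (C**2 + C**2) + 77 = 2*C**2 + 77 = 77 + 2*C**2)
Z((-1)**4)*(-1) = (77 + 2*((-1)**4)**2)*(-1) = (77 + 2*1**2)*(-1) = (77 + 2*1)*(-1) = (77 + 2)*(-1) = 79*(-1) = -79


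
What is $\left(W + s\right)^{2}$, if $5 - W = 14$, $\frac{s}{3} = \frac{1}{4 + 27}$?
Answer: $\frac{76176}{961} \approx 79.267$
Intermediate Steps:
$s = \frac{3}{31}$ ($s = \frac{3}{4 + 27} = \frac{3}{31} \approx 0.096774$)
$W = -9$ ($W = 5 - 14 = -9$)
$\left(W + s\right)^{2} = \left(-9 + \frac{3}{31}\right)^{2} = \left(- \frac{276}{31}\right)^{2} = \frac{76176}{961}$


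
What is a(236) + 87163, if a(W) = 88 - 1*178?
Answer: 87073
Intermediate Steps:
a(W) = -90 (a(W) = 88 - 178 = -90)
a(236) + 87163 = -90 + 87163 = 87073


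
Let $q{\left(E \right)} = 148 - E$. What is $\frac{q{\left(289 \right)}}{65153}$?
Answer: $- \frac{141}{65153} \approx -0.0021641$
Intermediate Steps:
$\frac{q{\left(289 \right)}}{65153} = \frac{148 - 289}{65153} = \left(148 - 289\right) \frac{1}{65153} = \left(-141\right) \frac{1}{65153} = - \frac{141}{65153}$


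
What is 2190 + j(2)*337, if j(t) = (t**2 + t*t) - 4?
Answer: 3538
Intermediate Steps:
j(t) = -4 + 2*t**2 (j(t) = (t**2 + t**2) - 4 = 2*t**2 - 4 = -4 + 2*t**2)
2190 + j(2)*337 = 2190 + (-4 + 2*2**2)*337 = 2190 + (-4 + 2*4)*337 = 2190 + (-4 + 8)*337 = 2190 + 4*337 = 2190 + 1348 = 3538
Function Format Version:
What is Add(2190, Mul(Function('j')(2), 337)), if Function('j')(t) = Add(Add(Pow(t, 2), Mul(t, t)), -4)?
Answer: 3538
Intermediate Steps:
Function('j')(t) = Add(-4, Mul(2, Pow(t, 2))) (Function('j')(t) = Add(Add(Pow(t, 2), Pow(t, 2)), -4) = Add(Mul(2, Pow(t, 2)), -4) = Add(-4, Mul(2, Pow(t, 2))))
Add(2190, Mul(Function('j')(2), 337)) = Add(2190, Mul(Add(-4, Mul(2, Pow(2, 2))), 337)) = Add(2190, Mul(Add(-4, Mul(2, 4)), 337)) = Add(2190, Mul(Add(-4, 8), 337)) = Add(2190, Mul(4, 337)) = Add(2190, 1348) = 3538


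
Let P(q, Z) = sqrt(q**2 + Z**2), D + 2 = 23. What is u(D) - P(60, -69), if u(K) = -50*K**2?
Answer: -22050 - 3*sqrt(929) ≈ -22141.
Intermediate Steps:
D = 21 (D = -2 + 23 = 21)
P(q, Z) = sqrt(Z**2 + q**2)
u(D) - P(60, -69) = -50*21**2 - sqrt((-69)**2 + 60**2) = -50*441 - sqrt(4761 + 3600) = -22050 - sqrt(8361) = -22050 - 3*sqrt(929)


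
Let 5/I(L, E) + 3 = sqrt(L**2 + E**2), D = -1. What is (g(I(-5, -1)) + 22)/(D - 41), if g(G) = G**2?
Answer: -2411/4046 - 25*sqrt(26)/2023 ≈ -0.65891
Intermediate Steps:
I(L, E) = 5/(-3 + sqrt(E**2 + L**2)) (I(L, E) = 5/(-3 + sqrt(L**2 + E**2)) = 5/(-3 + sqrt(E**2 + L**2)))
(g(I(-5, -1)) + 22)/(D - 41) = ((5/(-3 + sqrt((-1)**2 + (-5)**2)))**2 + 22)/(-1 - 41) = ((5/(-3 + sqrt(1 + 25)))**2 + 22)/(-42) = -((5/(-3 + sqrt(26)))**2 + 22)/42 = -(25/(-3 + sqrt(26))**2 + 22)/42 = -(22 + 25/(-3 + sqrt(26))**2)/42 = -11/21 - 25/(42*(-3 + sqrt(26))**2)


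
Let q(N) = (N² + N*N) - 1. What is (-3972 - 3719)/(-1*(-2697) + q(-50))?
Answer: -7691/7696 ≈ -0.99935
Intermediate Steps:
q(N) = -1 + 2*N² (q(N) = (N² + N²) - 1 = 2*N² - 1 = -1 + 2*N²)
(-3972 - 3719)/(-1*(-2697) + q(-50)) = (-3972 - 3719)/(-1*(-2697) + (-1 + 2*(-50)²)) = -7691/(2697 + (-1 + 2*2500)) = -7691/(2697 + (-1 + 5000)) = -7691/(2697 + 4999) = -7691/7696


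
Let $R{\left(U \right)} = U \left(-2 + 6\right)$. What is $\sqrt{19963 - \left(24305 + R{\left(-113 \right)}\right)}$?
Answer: $i \sqrt{3890} \approx 62.37 i$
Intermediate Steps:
$R{\left(U \right)} = 4 U$ ($R{\left(U \right)} = U 4 = 4 U$)
$\sqrt{19963 - \left(24305 + R{\left(-113 \right)}\right)} = \sqrt{19963 - \left(24305 + 4 \left(-113\right)\right)} = \sqrt{19963 - 23853} = \sqrt{-3890} = i \sqrt{3890}$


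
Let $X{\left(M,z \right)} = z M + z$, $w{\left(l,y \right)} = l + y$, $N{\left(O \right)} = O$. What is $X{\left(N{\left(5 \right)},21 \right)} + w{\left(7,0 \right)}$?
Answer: $133$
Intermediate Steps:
$X{\left(M,z \right)} = z + M z$ ($X{\left(M,z \right)} = M z + z = z + M z$)
$X{\left(N{\left(5 \right)},21 \right)} + w{\left(7,0 \right)} = 21 \left(1 + 5\right) + \left(7 + 0\right) = 21 \cdot 6 + 7 = 126 + 7 = 133$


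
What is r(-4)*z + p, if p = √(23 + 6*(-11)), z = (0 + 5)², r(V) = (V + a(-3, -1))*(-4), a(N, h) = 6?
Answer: -200 + I*√43 ≈ -200.0 + 6.5574*I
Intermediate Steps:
r(V) = -24 - 4*V (r(V) = (V + 6)*(-4) = (6 + V)*(-4) = -24 - 4*V)
z = 25 (z = 5² = 25)
p = I*√43 (p = √(23 - 66) = √(-43) = I*√43 ≈ 6.5574*I)
r(-4)*z + p = (-24 - 4*(-4))*25 + I*√43 = (-24 + 16)*25 + I*√43 = -8*25 + I*√43 = -200 + I*√43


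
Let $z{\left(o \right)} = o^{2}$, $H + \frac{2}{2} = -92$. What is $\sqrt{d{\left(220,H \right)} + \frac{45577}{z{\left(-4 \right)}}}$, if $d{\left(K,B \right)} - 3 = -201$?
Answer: $\frac{\sqrt{42409}}{4} \approx 51.484$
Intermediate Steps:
$H = -93$ ($H = -1 - 92 = -93$)
$d{\left(K,B \right)} = -198$ ($d{\left(K,B \right)} = 3 - 201 = -198$)
$\sqrt{d{\left(220,H \right)} + \frac{45577}{z{\left(-4 \right)}}} = \sqrt{-198 + \frac{45577}{\left(-4\right)^{2}}} = \sqrt{-198 + \frac{45577}{16}} = \sqrt{\frac{42409}{16}} = \frac{\sqrt{42409}}{4}$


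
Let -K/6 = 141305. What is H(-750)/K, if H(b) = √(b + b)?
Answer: -I*√15/84783 ≈ -4.5681e-5*I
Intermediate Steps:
K = -847830 (K = -6*141305 = -847830)
H(b) = √2*√b (H(b) = √(2*b) = √2*√b)
H(-750)/K = (√2*√(-750))/(-847830) = (√2*(5*I*√30))*(-1/847830) = (10*I*√15)*(-1/847830) = -I*√15/84783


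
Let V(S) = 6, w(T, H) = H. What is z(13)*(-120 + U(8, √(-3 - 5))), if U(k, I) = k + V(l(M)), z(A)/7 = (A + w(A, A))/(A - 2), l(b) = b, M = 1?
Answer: -19292/11 ≈ -1753.8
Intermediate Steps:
z(A) = 14*A/(-2 + A) (z(A) = 7*((A + A)/(A - 2)) = 7*((2*A)/(-2 + A)) = 7*(2*A/(-2 + A)) = 14*A/(-2 + A))
U(k, I) = 6 + k (U(k, I) = k + 6 = 6 + k)
z(13)*(-120 + U(8, √(-3 - 5))) = (14*13/(-2 + 13))*(-120 + (6 + 8)) = (14*13/11)*(-120 + 14) = (14*13*(1/11))*(-106) = (182/11)*(-106) = -19292/11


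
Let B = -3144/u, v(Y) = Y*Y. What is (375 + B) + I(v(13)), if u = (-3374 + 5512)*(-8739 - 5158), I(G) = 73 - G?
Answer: 4144795719/14855893 ≈ 279.00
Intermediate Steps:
v(Y) = Y²
u = -29711786 (u = 2138*(-13897) = -29711786)
B = 1572/14855893 (B = -3144/(-29711786) = -3144*(-1/29711786) = 1572/14855893 ≈ 0.00010582)
(375 + B) + I(v(13)) = (375 + 1572/14855893) + (73 - 1*13²) = 5570961447/14855893 + (73 - 1*169) = 5570961447/14855893 + (73 - 169) = 5570961447/14855893 - 96 = 4144795719/14855893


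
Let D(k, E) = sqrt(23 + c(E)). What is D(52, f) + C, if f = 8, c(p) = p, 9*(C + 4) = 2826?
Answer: 310 + sqrt(31) ≈ 315.57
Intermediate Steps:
C = 310 (C = -4 + (1/9)*2826 = -4 + 314 = 310)
D(k, E) = sqrt(23 + E)
D(52, f) + C = sqrt(23 + 8) + 310 = sqrt(31) + 310 = 310 + sqrt(31)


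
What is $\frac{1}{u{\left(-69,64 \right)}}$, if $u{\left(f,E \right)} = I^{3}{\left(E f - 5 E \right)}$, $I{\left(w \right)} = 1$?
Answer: $1$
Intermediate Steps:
$u{\left(f,E \right)} = 1$ ($u{\left(f,E \right)} = 1^{3} = 1$)
$\frac{1}{u{\left(-69,64 \right)}} = 1^{-1} = 1$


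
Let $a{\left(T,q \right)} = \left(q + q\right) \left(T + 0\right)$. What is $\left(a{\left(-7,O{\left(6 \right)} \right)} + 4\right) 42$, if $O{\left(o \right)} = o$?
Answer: $-3360$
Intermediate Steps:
$a{\left(T,q \right)} = 2 T q$ ($a{\left(T,q \right)} = 2 q T = 2 T q$)
$\left(a{\left(-7,O{\left(6 \right)} \right)} + 4\right) 42 = \left(2 \left(-7\right) 6 + 4\right) 42 = \left(-84 + 4\right) 42 = \left(-80\right) 42 = -3360$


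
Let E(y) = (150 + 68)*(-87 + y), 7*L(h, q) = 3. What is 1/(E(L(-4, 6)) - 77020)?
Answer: -7/671248 ≈ -1.0428e-5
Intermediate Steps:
L(h, q) = 3/7 (L(h, q) = (⅐)*3 = 3/7)
E(y) = -18966 + 218*y (E(y) = 218*(-87 + y) = -18966 + 218*y)
1/(E(L(-4, 6)) - 77020) = 1/((-18966 + 218*(3/7)) - 77020) = 1/((-18966 + 654/7) - 77020) = 1/(-132108/7 - 77020) = 1/(-671248/7) = -7/671248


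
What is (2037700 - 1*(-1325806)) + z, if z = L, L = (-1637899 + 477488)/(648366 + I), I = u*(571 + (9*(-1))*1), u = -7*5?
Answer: 2114621607765/628696 ≈ 3.3635e+6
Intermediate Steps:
u = -35
I = -19670 (I = -35*(571 + (9*(-1))*1) = -35*(571 - 9*1) = -35*(571 - 9) = -35*562 = -19670)
L = -1160411/628696 (L = (-1637899 + 477488)/(648366 - 19670) = -1160411/628696 ≈ -1.8457)
z = -1160411/628696 ≈ -1.8457
(2037700 - 1*(-1325806)) + z = (2037700 - 1*(-1325806)) - 1160411/628696 = (2037700 + 1325806) - 1160411/628696 = 3363506 - 1160411/628696 = 2114621607765/628696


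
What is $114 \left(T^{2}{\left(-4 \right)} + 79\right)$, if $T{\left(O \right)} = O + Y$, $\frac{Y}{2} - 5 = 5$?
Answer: $38190$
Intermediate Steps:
$Y = 20$ ($Y = 10 + 2 \cdot 5 = 10 + 10 = 20$)
$T{\left(O \right)} = 20 + O$ ($T{\left(O \right)} = O + 20 = 20 + O$)
$114 \left(T^{2}{\left(-4 \right)} + 79\right) = 114 \left(\left(20 - 4\right)^{2} + 79\right) = 114 \left(16^{2} + 79\right) = 114 \left(256 + 79\right) = 114 \cdot 335 = 38190$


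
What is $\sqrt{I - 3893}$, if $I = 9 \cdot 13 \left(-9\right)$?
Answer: $i \sqrt{4946} \approx 70.328 i$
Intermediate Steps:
$I = -1053$ ($I = 117 \left(-9\right) = -1053$)
$\sqrt{I - 3893} = \sqrt{-1053 - 3893} = \sqrt{-4946} = i \sqrt{4946}$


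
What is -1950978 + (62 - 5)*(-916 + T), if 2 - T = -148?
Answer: -1994640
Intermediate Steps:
T = 150 (T = 2 - 1*(-148) = 2 + 148 = 150)
-1950978 + (62 - 5)*(-916 + T) = -1950978 + (62 - 5)*(-916 + 150) = -1950978 + 57*(-766) = -1950978 - 43662 = -1994640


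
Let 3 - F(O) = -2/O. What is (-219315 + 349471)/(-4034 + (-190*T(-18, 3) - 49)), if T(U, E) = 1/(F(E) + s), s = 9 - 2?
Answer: -2082496/65613 ≈ -31.739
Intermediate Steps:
s = 7
F(O) = 3 + 2/O (F(O) = 3 - (-2)/O = 3 + 2/O)
T(U, E) = 1/(10 + 2/E) (T(U, E) = 1/((3 + 2/E) + 7) = 1/(10 + 2/E))
(-219315 + 349471)/(-4034 + (-190*T(-18, 3) - 49)) = (-219315 + 349471)/(-4034 + (-95*3/(1 + 5*3) - 49)) = 130156/(-4034 + (-95*3/(1 + 15) - 49)) = 130156/(-4034 + (-95*3/16 - 49)) = 130156/(-4034 + (-190*3/32 - 49)) = 130156/(-4034 + (-285/16 - 49)) = 130156/(-4034 - 1069/16) = 130156/(-65613/16) = 130156*(-16/65613) = -2082496/65613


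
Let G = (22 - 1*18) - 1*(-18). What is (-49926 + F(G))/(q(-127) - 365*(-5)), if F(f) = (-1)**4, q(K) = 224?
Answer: -49925/2049 ≈ -24.366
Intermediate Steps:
G = 22 (G = (22 - 18) + 18 = 4 + 18 = 22)
F(f) = 1
(-49926 + F(G))/(q(-127) - 365*(-5)) = (-49926 + 1)/(224 - 365*(-5)) = -49925/(224 + 1825) = -49925/2049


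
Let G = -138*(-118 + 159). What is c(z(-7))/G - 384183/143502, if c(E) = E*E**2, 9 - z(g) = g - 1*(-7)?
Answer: -63286677/22553731 ≈ -2.8060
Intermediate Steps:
z(g) = 2 - g (z(g) = 9 - (g - 1*(-7)) = 9 - (g + 7) = 9 - (7 + g) = 9 + (-7 - g) = 2 - g)
G = -5658 (G = -138*41 = -5658)
c(E) = E**3
c(z(-7))/G - 384183/143502 = (2 - 1*(-7))**3/(-5658) - 384183/143502 = (2 + 7)**3*(-1/5658) - 384183*1/143502 = 9**3*(-1/5658) - 128061/47834 = 729*(-1/5658) - 128061/47834 = -243/1886 - 128061/47834 = -63286677/22553731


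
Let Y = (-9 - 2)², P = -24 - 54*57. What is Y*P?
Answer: -375342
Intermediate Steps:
P = -3102 (P = -24 - 3078 = -3102)
Y = 121 (Y = (-11)² = 121)
Y*P = 121*(-3102) = -375342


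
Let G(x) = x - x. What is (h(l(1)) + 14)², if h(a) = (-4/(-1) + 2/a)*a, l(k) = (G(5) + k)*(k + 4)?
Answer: 1296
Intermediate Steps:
G(x) = 0
l(k) = k*(4 + k) (l(k) = (0 + k)*(k + 4) = k*(4 + k))
h(a) = a*(4 + 2/a) (h(a) = (-4*(-1) + 2/a)*a = (4 + 2/a)*a = a*(4 + 2/a))
(h(l(1)) + 14)² = ((2 + 4*(1*(4 + 1))) + 14)² = ((2 + 4*(1*5)) + 14)² = ((2 + 4*5) + 14)² = ((2 + 20) + 14)² = (22 + 14)² = 36² = 1296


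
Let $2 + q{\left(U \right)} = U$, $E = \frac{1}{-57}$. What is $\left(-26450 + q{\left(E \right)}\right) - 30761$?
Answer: $- \frac{3261142}{57} \approx -57213.0$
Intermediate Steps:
$E = - \frac{1}{57} \approx -0.017544$
$q{\left(U \right)} = -2 + U$
$\left(-26450 + q{\left(E \right)}\right) - 30761 = \left(-26450 - \frac{115}{57}\right) - 30761 = - \frac{1507765}{57} - 30761 = - \frac{3261142}{57}$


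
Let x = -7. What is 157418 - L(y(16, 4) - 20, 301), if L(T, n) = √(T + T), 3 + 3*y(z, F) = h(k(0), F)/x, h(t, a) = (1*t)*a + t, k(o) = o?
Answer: 157418 - I*√42 ≈ 1.5742e+5 - 6.4807*I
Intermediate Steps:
h(t, a) = t + a*t (h(t, a) = t*a + t = a*t + t = t + a*t)
y(z, F) = -1 (y(z, F) = -1 + ((0*(1 + F))/(-7))/3 = -1 + (0*(-⅐))/3 = -1 + (⅓)*0 = -1 + 0 = -1)
L(T, n) = √2*√T (L(T, n) = √(2*T) = √2*√T)
157418 - L(y(16, 4) - 20, 301) = 157418 - √2*√(-1 - 20) = 157418 - √2*√(-21) = 157418 - √2*I*√21 = 157418 - I*√42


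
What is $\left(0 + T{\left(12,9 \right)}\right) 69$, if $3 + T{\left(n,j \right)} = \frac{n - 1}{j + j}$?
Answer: $- \frac{989}{6} \approx -164.83$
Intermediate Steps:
$T{\left(n,j \right)} = -3 + \frac{-1 + n}{2 j}$ ($T{\left(n,j \right)} = -3 + \frac{n - 1}{j + j} = -3 + \frac{-1 + n}{2 j}$)
$\left(0 + T{\left(12,9 \right)}\right) 69 = \left(0 + \frac{-1 + 12 - 54}{2 \cdot 9}\right) 69 = \left(0 + \frac{1}{2} \cdot \frac{1}{9} \left(-1 + 12 - 54\right)\right) 69 = \left(0 + \frac{1}{2} \cdot \frac{1}{9} \left(-43\right)\right) 69 = \left(0 - \frac{43}{18}\right) 69 = \left(- \frac{43}{18}\right) 69 = - \frac{989}{6}$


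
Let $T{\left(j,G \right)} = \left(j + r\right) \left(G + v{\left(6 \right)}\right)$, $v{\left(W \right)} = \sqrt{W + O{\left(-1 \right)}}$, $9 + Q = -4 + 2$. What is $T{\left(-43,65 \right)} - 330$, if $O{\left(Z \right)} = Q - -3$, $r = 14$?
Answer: $-2215 - 29 i \sqrt{2} \approx -2215.0 - 41.012 i$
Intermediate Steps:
$Q = -11$ ($Q = -9 + \left(-4 + 2\right) = -9 - 2 = -11$)
$O{\left(Z \right)} = -8$ ($O{\left(Z \right)} = -11 - -3 = -11 + 3 = -8$)
$v{\left(W \right)} = \sqrt{-8 + W}$ ($v{\left(W \right)} = \sqrt{W - 8} = \sqrt{-8 + W}$)
$T{\left(j,G \right)} = \left(14 + j\right) \left(G + i \sqrt{2}\right)$ ($T{\left(j,G \right)} = \left(j + 14\right) \left(G + \sqrt{-8 + 6}\right) = \left(14 + j\right) \left(G + \sqrt{-2}\right) = \left(14 + j\right) \left(G + i \sqrt{2}\right)$)
$T{\left(-43,65 \right)} - 330 = \left(14 \cdot 65 + 65 \left(-43\right) + 14 i \sqrt{2} + i \left(-43\right) \sqrt{2}\right) - 330 = \left(910 - 2795 + 14 i \sqrt{2} - 43 i \sqrt{2}\right) - 330 = \left(-1885 - 29 i \sqrt{2}\right) - 330 = -2215 - 29 i \sqrt{2}$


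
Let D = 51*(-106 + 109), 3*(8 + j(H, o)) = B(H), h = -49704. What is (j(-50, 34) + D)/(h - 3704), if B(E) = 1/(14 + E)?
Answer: -15659/5768064 ≈ -0.0027148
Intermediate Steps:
j(H, o) = -8 + 1/(3*(14 + H))
D = 153 (D = 51*3 = 153)
(j(-50, 34) + D)/(h - 3704) = ((-335 - 24*(-50))/(3*(14 - 50)) + 153)/(-49704 - 3704) = ((⅓)*(-335 + 1200)/(-36) + 153)/(-53408) = ((⅓)*(-1/36)*865 + 153)*(-1/53408) = (-865/108 + 153)*(-1/53408) = (15659/108)*(-1/53408) = -15659/5768064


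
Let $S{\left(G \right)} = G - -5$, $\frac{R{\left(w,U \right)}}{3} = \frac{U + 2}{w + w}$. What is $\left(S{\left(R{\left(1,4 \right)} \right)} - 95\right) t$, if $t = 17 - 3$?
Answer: $-1134$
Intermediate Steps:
$R{\left(w,U \right)} = \frac{3 \left(2 + U\right)}{2 w}$ ($R{\left(w,U \right)} = 3 \frac{U + 2}{w + w} = 3 \frac{2 + U}{2 w} = \frac{3 \left(2 + U\right)}{2 w}$)
$S{\left(G \right)} = 5 + G$ ($S{\left(G \right)} = G + 5 = 5 + G$)
$t = 14$ ($t = 17 - 3 = 14$)
$\left(S{\left(R{\left(1,4 \right)} \right)} - 95\right) t = \left(\left(5 + \frac{3 \left(2 + 4\right)}{2 \cdot 1}\right) - 95\right) 14 = \left(\left(5 + \frac{3}{2} \cdot 1 \cdot 6\right) - 95\right) 14 = \left(\left(5 + 9\right) - 95\right) 14 = \left(14 - 95\right) 14 = \left(-81\right) 14 = -1134$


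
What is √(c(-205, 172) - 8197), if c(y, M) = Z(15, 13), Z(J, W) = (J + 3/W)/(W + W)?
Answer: I*√1385194/13 ≈ 90.534*I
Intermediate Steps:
Z(J, W) = (J + 3/W)/(2*W) (Z(J, W) = (J + 3/W)/((2*W)) = (J + 3/W)*(1/(2*W)) = (J + 3/W)/(2*W))
c(y, M) = 99/169 (c(y, M) = (½)*(3 + 15*13)/13² = (½)*(1/169)*(3 + 195) = (½)*(1/169)*198 = 99/169)
√(c(-205, 172) - 8197) = √(99/169 - 8197) = √(-1385194/169) = I*√1385194/13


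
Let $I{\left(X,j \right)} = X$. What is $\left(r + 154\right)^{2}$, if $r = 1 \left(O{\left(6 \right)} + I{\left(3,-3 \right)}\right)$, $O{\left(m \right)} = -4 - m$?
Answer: $21609$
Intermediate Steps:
$r = -7$ ($r = 1 \left(\left(-4 - 6\right) + 3\right) = 1 \left(-10 + 3\right) = 1 \left(-7\right) = -7$)
$\left(r + 154\right)^{2} = \left(-7 + 154\right)^{2} = 147^{2} = 21609$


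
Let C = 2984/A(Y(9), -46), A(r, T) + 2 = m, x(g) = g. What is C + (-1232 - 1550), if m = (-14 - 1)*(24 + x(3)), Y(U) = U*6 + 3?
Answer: -1135258/407 ≈ -2789.3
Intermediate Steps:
Y(U) = 3 + 6*U (Y(U) = 6*U + 3 = 3 + 6*U)
m = -405 (m = (-14 - 1)*(24 + 3) = -15*27 = -405)
A(r, T) = -407 (A(r, T) = -2 - 405 = -407)
C = -2984/407 (C = 2984/(-407) = 2984*(-1/407) = -2984/407 ≈ -7.3317)
C + (-1232 - 1550) = -2984/407 + (-1232 - 1550) = -2984/407 - 2782 = -1135258/407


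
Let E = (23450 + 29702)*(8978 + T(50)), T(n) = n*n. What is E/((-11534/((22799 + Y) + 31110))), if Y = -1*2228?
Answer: -15764737510368/5767 ≈ -2.7336e+9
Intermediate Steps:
T(n) = n²
Y = -2228
E = 610078656 (E = (23450 + 29702)*(8978 + 50²) = 53152*(8978 + 2500) = 53152*11478 = 610078656)
E/((-11534/((22799 + Y) + 31110))) = 610078656/((-11534/((22799 - 2228) + 31110))) = 610078656/((-11534/(20571 + 31110))) = 610078656/((-11534/51681)) = 610078656/((-11534*1/51681)) = 610078656/(-11534/51681) = 610078656*(-51681/11534) = -15764737510368/5767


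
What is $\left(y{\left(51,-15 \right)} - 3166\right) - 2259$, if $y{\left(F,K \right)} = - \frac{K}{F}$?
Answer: $- \frac{92220}{17} \approx -5424.7$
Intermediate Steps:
$y{\left(F,K \right)} = - \frac{K}{F}$
$\left(y{\left(51,-15 \right)} - 3166\right) - 2259 = \left(\left(-1\right) \left(-15\right) \frac{1}{51} - 3166\right) - 2259 = \left(\frac{5}{17} - 3166\right) - 2259 = - \frac{53817}{17} - 2259 = - \frac{92220}{17}$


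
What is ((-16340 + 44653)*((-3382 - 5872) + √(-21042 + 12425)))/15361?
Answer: -262008502/15361 + 28313*I*√8617/15361 ≈ -17057.0 + 171.1*I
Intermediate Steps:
((-16340 + 44653)*((-3382 - 5872) + √(-21042 + 12425)))/15361 = (28313*(-9254 + √(-8617)))*(1/15361) = (28313*(-9254 + I*√8617))*(1/15361) = (-262008502 + 28313*I*√8617)*(1/15361) = -262008502/15361 + 28313*I*√8617/15361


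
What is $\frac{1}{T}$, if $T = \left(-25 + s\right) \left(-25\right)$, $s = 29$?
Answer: $- \frac{1}{100} \approx -0.01$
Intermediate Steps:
$T = -100$ ($T = \left(-25 + 29\right) \left(-25\right) = 4 \left(-25\right) = -100$)
$\frac{1}{T} = \frac{1}{-100} = - \frac{1}{100}$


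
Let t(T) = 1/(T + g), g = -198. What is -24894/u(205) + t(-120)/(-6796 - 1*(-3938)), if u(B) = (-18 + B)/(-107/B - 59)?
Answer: 276067352502607/34840534740 ≈ 7923.7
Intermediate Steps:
t(T) = 1/(-198 + T) (t(T) = 1/(T - 198) = 1/(-198 + T))
u(B) = (-18 + B)/(-59 - 107/B)
-24894/u(205) + t(-120)/(-6796 - 1*(-3938)) = -24894*(107 + 59*205)/(205*(18 - 1*205)) + 1/((-198 - 120)*(-6796 - 1*(-3938))) = -24894*(107 + 12095)/(205*(18 - 205)) + 1/((-318)*(-6796 + 3938)) = -24894/(205*(-187)/12202) - 1/318/(-2858) = -24894/(205*(1/12202)*(-187)) - 1/318*(-1/2858) = -24894/(-38335/12202) + 1/908844 = -24894*(-12202/38335) + 1/908844 = 303756588/38335 + 1/908844 = 276067352502607/34840534740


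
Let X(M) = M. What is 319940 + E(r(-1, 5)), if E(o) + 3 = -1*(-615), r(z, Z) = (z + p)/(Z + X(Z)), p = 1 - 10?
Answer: 320552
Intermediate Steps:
p = -9
r(z, Z) = (-9 + z)/(2*Z) (r(z, Z) = (z - 9)/(Z + Z) = (-9 + z)/((2*Z)) = (-9 + z)*(1/(2*Z)) = (-9 + z)/(2*Z))
E(o) = 612 (E(o) = -3 - 1*(-615) = -3 + 615 = 612)
319940 + E(r(-1, 5)) = 319940 + 612 = 320552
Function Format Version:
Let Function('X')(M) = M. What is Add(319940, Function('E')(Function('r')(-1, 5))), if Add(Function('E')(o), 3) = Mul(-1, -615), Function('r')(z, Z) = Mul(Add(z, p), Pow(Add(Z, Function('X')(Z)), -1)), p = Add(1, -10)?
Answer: 320552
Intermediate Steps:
p = -9
Function('r')(z, Z) = Mul(Rational(1, 2), Pow(Z, -1), Add(-9, z)) (Function('r')(z, Z) = Mul(Add(z, -9), Pow(Add(Z, Z), -1)) = Mul(Add(-9, z), Pow(Mul(2, Z), -1)) = Mul(Add(-9, z), Mul(Rational(1, 2), Pow(Z, -1))) = Mul(Rational(1, 2), Pow(Z, -1), Add(-9, z)))
Function('E')(o) = 612 (Function('E')(o) = Add(-3, Mul(-1, -615)) = Add(-3, 615) = 612)
Add(319940, Function('E')(Function('r')(-1, 5))) = Add(319940, 612) = 320552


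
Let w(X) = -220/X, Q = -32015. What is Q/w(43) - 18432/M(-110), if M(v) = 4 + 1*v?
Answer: 14997941/2332 ≈ 6431.4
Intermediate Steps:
M(v) = 4 + v
Q/w(43) - 18432/M(-110) = -32015/((-220/43)) - 18432/(4 - 110) = -32015/((-220*1/43)) - 18432/(-106) = -32015/(-220/43) - 18432*(-1/106) = -32015*(-43/220) + 9216/53 = 275329/44 + 9216/53 = 14997941/2332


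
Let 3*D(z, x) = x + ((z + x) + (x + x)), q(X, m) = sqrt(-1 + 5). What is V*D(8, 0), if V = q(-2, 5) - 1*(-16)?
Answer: 48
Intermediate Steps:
q(X, m) = 2 (q(X, m) = sqrt(4) = 2)
D(z, x) = z/3 + 4*x/3 (D(z, x) = (x + ((z + x) + (x + x)))/3 = (x + ((x + z) + 2*x))/3 = (x + (z + 3*x))/3 = (z + 4*x)/3 = z/3 + 4*x/3)
V = 18 (V = 2 - 1*(-16) = 2 + 16 = 18)
V*D(8, 0) = 18*((1/3)*8 + (4/3)*0) = 18*(8/3 + 0) = 18*(8/3) = 48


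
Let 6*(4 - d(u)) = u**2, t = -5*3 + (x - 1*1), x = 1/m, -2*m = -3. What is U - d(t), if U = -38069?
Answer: -1026913/27 ≈ -38034.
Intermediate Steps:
m = 3/2 (m = -1/2*(-3) = 3/2 ≈ 1.5000)
x = 2/3 (x = 1/(3/2) = 2/3 ≈ 0.66667)
t = -46/3 (t = -5*3 + (2/3 - 1*1) = -15 + (2/3 - 1) = -15 - 1/3 = -46/3 ≈ -15.333)
d(u) = 4 - u**2/6
U - d(t) = -38069 - (4 - (-46/3)**2/6) = -38069 - (4 - 1/6*2116/9) = -38069 - (4 - 1058/27) = -38069 - 1*(-950/27) = -38069 + 950/27 = -1026913/27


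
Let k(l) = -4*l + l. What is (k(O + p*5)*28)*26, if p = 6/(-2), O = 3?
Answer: 26208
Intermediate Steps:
p = -3 (p = 6*(-½) = -3)
k(l) = -3*l
(k(O + p*5)*28)*26 = (-3*(3 - 3*5)*28)*26 = (-3*(3 - 15)*28)*26 = (-3*(-12)*28)*26 = (36*28)*26 = 1008*26 = 26208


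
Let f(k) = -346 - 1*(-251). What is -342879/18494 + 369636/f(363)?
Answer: -6868621689/1756930 ≈ -3909.4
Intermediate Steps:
f(k) = -95 (f(k) = -346 + 251 = -95)
-342879/18494 + 369636/f(363) = -342879/18494 + 369636/(-95) = -342879*1/18494 + 369636*(-1/95) = -342879/18494 - 369636/95 = -6868621689/1756930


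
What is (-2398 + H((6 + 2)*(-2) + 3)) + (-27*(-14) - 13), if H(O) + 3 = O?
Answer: -2049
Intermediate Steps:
H(O) = -3 + O
(-2398 + H((6 + 2)*(-2) + 3)) + (-27*(-14) - 13) = (-2398 + (-3 + ((6 + 2)*(-2) + 3))) + (-27*(-14) - 13) = (-2398 + (-3 + (8*(-2) + 3))) + (378 - 13) = (-2398 + (-3 + (-16 + 3))) + 365 = (-2398 + (-3 - 13)) + 365 = (-2398 - 16) + 365 = -2414 + 365 = -2049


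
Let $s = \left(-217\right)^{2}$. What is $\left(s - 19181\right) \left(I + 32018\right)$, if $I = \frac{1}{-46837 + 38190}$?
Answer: $\frac{7726598972660}{8647} \approx 8.9356 \cdot 10^{8}$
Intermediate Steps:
$s = 47089$
$I = - \frac{1}{8647}$ ($I = \frac{1}{-8647} = - \frac{1}{8647} \approx -0.00011565$)
$\left(s - 19181\right) \left(I + 32018\right) = \left(47089 - 19181\right) \left(- \frac{1}{8647} + 32018\right) = 27908 \cdot \frac{276859645}{8647} = \frac{7726598972660}{8647}$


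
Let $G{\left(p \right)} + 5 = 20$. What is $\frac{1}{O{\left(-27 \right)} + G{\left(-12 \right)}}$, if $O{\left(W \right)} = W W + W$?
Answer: $\frac{1}{717} \approx 0.0013947$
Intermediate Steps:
$O{\left(W \right)} = W + W^{2}$ ($O{\left(W \right)} = W^{2} + W = W + W^{2}$)
$G{\left(p \right)} = 15$ ($G{\left(p \right)} = -5 + 20 = 15$)
$\frac{1}{O{\left(-27 \right)} + G{\left(-12 \right)}} = \frac{1}{- 27 \left(1 - 27\right) + 15} = \frac{1}{\left(-27\right) \left(-26\right) + 15} = \frac{1}{702 + 15} = \frac{1}{717}$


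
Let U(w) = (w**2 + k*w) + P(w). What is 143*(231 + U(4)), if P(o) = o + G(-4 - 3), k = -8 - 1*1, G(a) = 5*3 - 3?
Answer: 32461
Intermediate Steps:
G(a) = 12 (G(a) = 15 - 3 = 12)
k = -9 (k = -8 - 1 = -9)
P(o) = 12 + o (P(o) = o + 12 = 12 + o)
U(w) = 12 + w**2 - 8*w (U(w) = (w**2 - 9*w) + (12 + w) = 12 + w**2 - 8*w)
143*(231 + U(4)) = 143*(231 + (12 + 4**2 - 8*4)) = 143*(231 + (12 + 16 - 32)) = 143*(231 - 4) = 143*227 = 32461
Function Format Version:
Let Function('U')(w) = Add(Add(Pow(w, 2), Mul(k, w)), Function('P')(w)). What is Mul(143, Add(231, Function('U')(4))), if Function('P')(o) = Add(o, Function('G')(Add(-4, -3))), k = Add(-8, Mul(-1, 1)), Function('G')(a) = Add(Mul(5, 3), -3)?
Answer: 32461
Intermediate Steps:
Function('G')(a) = 12 (Function('G')(a) = Add(15, -3) = 12)
k = -9 (k = Add(-8, -1) = -9)
Function('P')(o) = Add(12, o) (Function('P')(o) = Add(o, 12) = Add(12, o))
Function('U')(w) = Add(12, Pow(w, 2), Mul(-8, w)) (Function('U')(w) = Add(Add(Pow(w, 2), Mul(-9, w)), Add(12, w)) = Add(12, Pow(w, 2), Mul(-8, w)))
Mul(143, Add(231, Function('U')(4))) = Mul(143, Add(231, Add(12, Pow(4, 2), Mul(-8, 4)))) = Mul(143, Add(231, Add(12, 16, -32))) = Mul(143, Add(231, -4)) = Mul(143, 227) = 32461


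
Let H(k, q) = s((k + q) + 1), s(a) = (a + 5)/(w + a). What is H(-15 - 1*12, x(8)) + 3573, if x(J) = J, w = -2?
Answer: 71473/20 ≈ 3573.6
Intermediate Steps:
s(a) = (5 + a)/(-2 + a) (s(a) = (a + 5)/(-2 + a) = (5 + a)/(-2 + a))
H(k, q) = (6 + k + q)/(-1 + k + q) (H(k, q) = (5 + ((k + q) + 1))/(-2 + ((k + q) + 1)) = (5 + (1 + k + q))/(-2 + (1 + k + q)) = (6 + k + q)/(-1 + k + q))
H(-15 - 1*12, x(8)) + 3573 = (6 + (-15 - 1*12) + 8)/(-1 + (-15 - 1*12) + 8) + 3573 = (6 + (-15 - 12) + 8)/(-1 + (-15 - 12) + 8) + 3573 = (6 - 27 + 8)/(-1 - 27 + 8) + 3573 = -13/(-20) + 3573 = -1/20*(-13) + 3573 = 13/20 + 3573 = 71473/20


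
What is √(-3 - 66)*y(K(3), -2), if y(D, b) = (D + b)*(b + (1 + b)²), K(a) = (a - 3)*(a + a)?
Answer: 2*I*√69 ≈ 16.613*I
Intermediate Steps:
K(a) = 2*a*(-3 + a) (K(a) = (-3 + a)*(2*a) = 2*a*(-3 + a))
√(-3 - 66)*y(K(3), -2) = √(-3 - 66)*((-2)² + (2*3*(-3 + 3))*(-2) + (2*3*(-3 + 3))*(1 - 2)² - 2*(1 - 2)²) = √(-69)*(4 + (2*3*0)*(-2) + (2*3*0)*(-1)² - 2*(-1)²) = (I*√69)*(4 + 0*(-2) + 0*1 - 2*1) = (I*√69)*(4 + 0 + 0 - 2) = (I*√69)*2 = 2*I*√69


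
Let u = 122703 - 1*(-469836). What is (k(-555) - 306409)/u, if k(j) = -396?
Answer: -306805/592539 ≈ -0.51778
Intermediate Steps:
u = 592539 (u = 122703 + 469836 = 592539)
(k(-555) - 306409)/u = (-396 - 306409)/592539 = -306805*1/592539 = -306805/592539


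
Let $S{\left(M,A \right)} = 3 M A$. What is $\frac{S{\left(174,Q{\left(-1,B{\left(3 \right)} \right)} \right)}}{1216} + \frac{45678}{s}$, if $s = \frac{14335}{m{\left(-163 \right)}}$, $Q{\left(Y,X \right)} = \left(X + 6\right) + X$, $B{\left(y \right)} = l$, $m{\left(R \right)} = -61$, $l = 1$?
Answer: $- \frac{3410193}{17860} \approx -190.94$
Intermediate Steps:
$B{\left(y \right)} = 1$
$Q{\left(Y,X \right)} = 6 + 2 X$ ($Q{\left(Y,X \right)} = \left(6 + X\right) + X = 6 + 2 X$)
$S{\left(M,A \right)} = 3 A M$
$s = -235$ ($s = \frac{14335}{-61} = 14335 \left(- \frac{1}{61}\right) = -235$)
$\frac{S{\left(174,Q{\left(-1,B{\left(3 \right)} \right)} \right)}}{1216} + \frac{45678}{s} = \frac{3 \left(6 + 2 \cdot 1\right) 174}{1216} + \frac{45678}{-235} = 3 \left(6 + 2\right) 174 \cdot \frac{1}{1216} + 45678 \left(- \frac{1}{235}\right) = 3 \cdot 8 \cdot 174 \cdot \frac{1}{1216} - \frac{45678}{235} = 4176 \cdot \frac{1}{1216} - \frac{45678}{235} = \frac{261}{76} - \frac{45678}{235} = - \frac{3410193}{17860}$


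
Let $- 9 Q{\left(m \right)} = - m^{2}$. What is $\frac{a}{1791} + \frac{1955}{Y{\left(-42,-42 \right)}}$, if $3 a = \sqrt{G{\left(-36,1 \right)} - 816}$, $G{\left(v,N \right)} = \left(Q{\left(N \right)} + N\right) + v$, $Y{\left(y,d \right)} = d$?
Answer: $- \frac{1955}{42} + \frac{i \sqrt{7658}}{16119} \approx -46.548 + 0.005429 i$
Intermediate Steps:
$Q{\left(m \right)} = \frac{m^{2}}{9}$ ($Q{\left(m \right)} = - \frac{\left(-1\right) m^{2}}{9} = \frac{m^{2}}{9}$)
$G{\left(v,N \right)} = N + v + \frac{N^{2}}{9}$ ($G{\left(v,N \right)} = \left(\frac{N^{2}}{9} + N\right) + v = \left(N + \frac{N^{2}}{9}\right) + v = N + v + \frac{N^{2}}{9}$)
$a = \frac{i \sqrt{7658}}{9}$ ($a = \frac{\sqrt{\left(1 - 36 + \frac{1^{2}}{9}\right) - 816}}{3} = \frac{\sqrt{\left(1 - 36 + \frac{1}{9} \cdot 1\right) - 816}}{3} = \frac{\sqrt{\left(1 - 36 + \frac{1}{9}\right) - 816}}{3} = \frac{\sqrt{- \frac{314}{9} - 816}}{3} = \frac{\sqrt{- \frac{7658}{9}}}{3} = \frac{\frac{1}{3} i \sqrt{7658}}{3} = \frac{i \sqrt{7658}}{9} \approx 9.7233 i$)
$\frac{a}{1791} + \frac{1955}{Y{\left(-42,-42 \right)}} = \frac{\frac{1}{9} i \sqrt{7658}}{1791} + \frac{1955}{-42} = \frac{i \sqrt{7658}}{9} \cdot \frac{1}{1791} + 1955 \left(- \frac{1}{42}\right) = \frac{i \sqrt{7658}}{16119} - \frac{1955}{42} = - \frac{1955}{42} + \frac{i \sqrt{7658}}{16119}$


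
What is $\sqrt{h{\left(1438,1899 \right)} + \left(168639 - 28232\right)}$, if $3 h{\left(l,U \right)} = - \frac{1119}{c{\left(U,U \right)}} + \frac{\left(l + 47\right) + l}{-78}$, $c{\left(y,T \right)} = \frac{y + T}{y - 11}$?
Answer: $\frac{\sqrt{37977841971758}}{16458} \approx 374.44$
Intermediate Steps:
$c{\left(y,T \right)} = \frac{T + y}{-11 + y}$
$h{\left(l,U \right)} = - \frac{47}{234} - \frac{l}{117} - \frac{373 \left(-11 + U\right)}{2 U}$ ($h{\left(l,U \right)} = \frac{- \frac{1119}{\frac{1}{-11 + U} \left(U + U\right)} + \frac{\left(l + 47\right) + l}{-78}}{3} = \frac{- \frac{1119}{\frac{1}{-11 + U} 2 U} + \left(\left(47 + l\right) + l\right) \left(- \frac{1}{78}\right)}{3} = \frac{- \frac{1119}{2 U \frac{1}{-11 + U}} + \left(47 + 2 l\right) \left(- \frac{1}{78}\right)}{3} = \frac{- 1119 \frac{-11 + U}{2 U} - \left(\frac{47}{78} + \frac{l}{39}\right)}{3} = \frac{- \frac{1119 \left(-11 + U\right)}{2 U} - \left(\frac{47}{78} + \frac{l}{39}\right)}{3} = \frac{- \frac{47}{78} - \frac{l}{39} - \frac{1119 \left(-11 + U\right)}{2 U}}{3} = - \frac{47}{234} - \frac{l}{117} - \frac{373 \left(-11 + U\right)}{2 U}$)
$\sqrt{h{\left(1438,1899 \right)} + \left(168639 - 28232\right)} = \sqrt{\left(- \frac{21844}{117} - \frac{1438}{117} + \frac{4103}{2 \cdot 1899}\right) + \left(168639 - 28232\right)} = \sqrt{\left(- \frac{21844}{117} - \frac{1438}{117} + \frac{4103}{2} \cdot \frac{1}{1899}\right) + \left(168639 - 28232\right)} = \sqrt{\left(- \frac{21844}{117} - \frac{1438}{117} + \frac{4103}{3798}\right) + 140407} = \sqrt{- \frac{9771665}{49374} + 140407} = \sqrt{\frac{6922683553}{49374}} = \frac{\sqrt{37977841971758}}{16458}$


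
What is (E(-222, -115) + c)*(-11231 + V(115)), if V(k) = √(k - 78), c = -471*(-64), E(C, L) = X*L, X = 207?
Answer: -71193309 + 6339*√37 ≈ -7.1155e+7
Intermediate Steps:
E(C, L) = 207*L
c = 30144
V(k) = √(-78 + k)
(E(-222, -115) + c)*(-11231 + V(115)) = (207*(-115) + 30144)*(-11231 + √(-78 + 115)) = (-23805 + 30144)*(-11231 + √37) = 6339*(-11231 + √37) = -71193309 + 6339*√37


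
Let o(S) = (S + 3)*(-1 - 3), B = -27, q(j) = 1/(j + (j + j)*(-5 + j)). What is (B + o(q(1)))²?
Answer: 72361/49 ≈ 1476.8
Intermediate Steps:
q(j) = 1/(j + 2*j*(-5 + j)) (q(j) = 1/(j + (2*j)*(-5 + j)) = 1/(j + 2*j*(-5 + j)))
o(S) = -12 - 4*S (o(S) = (3 + S)*(-4) = -12 - 4*S)
(B + o(q(1)))² = (-27 + (-12 - 4/(1*(-9 + 2*1))))² = (-27 + (-12 - 4/(-9 + 2)))² = (-27 + (-12 - 4/(-7)))² = (-27 + (-12 - 4*(-1)/7))² = (-27 + (-12 - 4*(-⅐)))² = (-27 + (-12 + 4/7))² = (-27 - 80/7)² = (-269/7)² = 72361/49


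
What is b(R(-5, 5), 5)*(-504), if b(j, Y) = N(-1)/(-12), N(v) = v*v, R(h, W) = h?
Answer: 42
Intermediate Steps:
N(v) = v²
b(j, Y) = -1/12 (b(j, Y) = (-1)²/(-12) = 1*(-1/12) = -1/12)
b(R(-5, 5), 5)*(-504) = -1/12*(-504) = 42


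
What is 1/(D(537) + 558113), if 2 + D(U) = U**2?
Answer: 1/846480 ≈ 1.1814e-6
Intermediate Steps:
D(U) = -2 + U**2
1/(D(537) + 558113) = 1/((-2 + 537**2) + 558113) = 1/((-2 + 288369) + 558113) = 1/(288367 + 558113) = 1/846480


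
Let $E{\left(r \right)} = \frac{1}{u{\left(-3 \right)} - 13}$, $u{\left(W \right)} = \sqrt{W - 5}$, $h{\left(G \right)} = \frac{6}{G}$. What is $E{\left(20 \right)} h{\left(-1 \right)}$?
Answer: $\frac{26}{59} + \frac{4 i \sqrt{2}}{59} \approx 0.44068 + 0.095879 i$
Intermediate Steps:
$u{\left(W \right)} = \sqrt{-5 + W}$
$E{\left(r \right)} = \frac{1}{-13 + 2 i \sqrt{2}}$ ($E{\left(r \right)} = \frac{1}{\sqrt{-5 - 3} - 13} = \frac{1}{\sqrt{-8} - 13} = \frac{1}{2 i \sqrt{2} - 13} = \frac{1}{-13 + 2 i \sqrt{2}}$)
$E{\left(20 \right)} h{\left(-1 \right)} = \left(- \frac{13}{177} - \frac{2 i \sqrt{2}}{177}\right) \frac{6}{-1} = \left(- \frac{13}{177} - \frac{2 i \sqrt{2}}{177}\right) 6 \left(-1\right) = \left(- \frac{13}{177} - \frac{2 i \sqrt{2}}{177}\right) \left(-6\right) = \frac{26}{59} + \frac{4 i \sqrt{2}}{59}$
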